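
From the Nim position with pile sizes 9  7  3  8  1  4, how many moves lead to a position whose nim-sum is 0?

In binary:
  1001  (9)
  0111  (7)
  0011  (3)
  1000  (8)
  0001  (1)
  0100  (4)
  ----
  0000  (0)
The nim-sum is already 0, so every move leaves a nonzero nim-sum — there are no winning moves.

0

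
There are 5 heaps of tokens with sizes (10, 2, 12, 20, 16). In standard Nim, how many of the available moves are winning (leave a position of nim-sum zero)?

Nim-sum: 10 ^ 2 ^ 12 ^ 20 ^ 16 = 0.
The nim-sum is already 0, so every move leaves a nonzero nim-sum — there are no winning moves.

0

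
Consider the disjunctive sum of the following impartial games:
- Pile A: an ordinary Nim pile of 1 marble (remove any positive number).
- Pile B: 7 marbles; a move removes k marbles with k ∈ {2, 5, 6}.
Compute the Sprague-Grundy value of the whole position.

2

Pile A is a plain Nim pile of size 1, so its Grundy value is 1.
Build the Grundy sequence for pile B with g(k) = mex{g(k−s) : s ∈ {2, 5, 6}, s ≤ k}:
g(0) = mex{} = 0
g(1) = mex{} = 0
g(2) = mex{0} = 1
g(3) = mex{0} = 1
g(4) = mex{1} = 0
g(5) = mex{0,1} = 2
g(6) = mex{0} = 1
g(7) = mex{0,1,2} = 3
So g(7) = 3.
The value of a disjunctive sum is the nim-sum of the parts.
Combined value = 1 ⊕ 3 = 2.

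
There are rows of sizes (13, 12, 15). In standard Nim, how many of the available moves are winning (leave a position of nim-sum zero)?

In binary:
  1101  (13)
  1100  (12)
  1111  (15)
  ----
  1110  (14)
The overall nim-sum is X = 14. A row of size p has a winning move iff p XOR X < p (reduce it to p XOR X).
  13: 13 XOR 14 = 3 < 13 — winning move (to 3).
  12: 12 XOR 14 = 2 < 12 — winning move (to 2).
  15: 15 XOR 14 = 1 < 15 — winning move (to 1).
That gives 3 winning moves.

3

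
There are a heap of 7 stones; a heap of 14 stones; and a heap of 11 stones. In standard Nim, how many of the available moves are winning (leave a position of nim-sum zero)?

Nim-sum: 7 ^ 14 ^ 11 = 2.
The overall nim-sum is X = 2. A heap of size p has a winning move iff p XOR X < p (reduce it to p XOR X).
  7: 7 XOR 2 = 5 < 7 — winning move (to 5).
  14: 14 XOR 2 = 12 < 14 — winning move (to 12).
  11: 11 XOR 2 = 9 < 11 — winning move (to 9).
That gives 3 winning moves.

3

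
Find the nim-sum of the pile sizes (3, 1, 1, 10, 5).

Compute the nim-sum pairwise:
3 ⊕ 1 = 2
2 ⊕ 1 = 3
3 ⊕ 10 = 9
9 ⊕ 5 = 12

12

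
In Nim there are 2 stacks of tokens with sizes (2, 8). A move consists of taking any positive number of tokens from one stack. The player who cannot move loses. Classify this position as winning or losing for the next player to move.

Winning position

In binary:
  0010  (2)
  1000  (8)
  ----
  1010  (10)
The nim-sum is 10 ≠ 0, so this is an N-position: the player to move can win.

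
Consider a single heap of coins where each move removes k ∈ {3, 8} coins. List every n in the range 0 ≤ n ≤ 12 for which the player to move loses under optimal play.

0, 1, 2, 6, 7, 11, 12

Grundy values for subtraction set {3, 8}:
k:     0  1  2  3  4  5  6  7  8  9 10 11 12
g(k):  0  0  0  1  1  1  0  0  2  1  1  0  0
The P-positions (g = 0) in 0..12 are 0, 1, 2, 6, 7, 11, 12.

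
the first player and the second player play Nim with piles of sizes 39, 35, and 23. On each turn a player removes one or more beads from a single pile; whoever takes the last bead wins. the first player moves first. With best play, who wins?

the first player wins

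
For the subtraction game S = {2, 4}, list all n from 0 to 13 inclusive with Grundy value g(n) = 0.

0, 1, 6, 7, 12, 13

Compute g(0), g(1), … for moves {2, 4}:
g(0) = mex{} = 0
g(1) = mex{} = 0
g(2) = mex{0} = 1
g(3) = mex{0} = 1
g(4) = mex{0,1} = 2
g(5) = mex{0,1} = 2
g(6) = mex{1,2} = 0
g(7) = mex{1,2} = 0
g(8) = mex{0,2} = 1
g(9) = mex{0,2} = 1
g(10) = mex{0,1} = 2
g(11) = mex{0,1} = 2
g(12) = mex{1,2} = 0
g(13) = mex{1,2} = 0
The P-positions (g = 0) in 0..13 are 0, 1, 6, 7, 12, 13.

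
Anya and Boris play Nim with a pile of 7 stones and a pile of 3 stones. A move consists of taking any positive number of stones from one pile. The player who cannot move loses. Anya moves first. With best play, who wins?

Anya wins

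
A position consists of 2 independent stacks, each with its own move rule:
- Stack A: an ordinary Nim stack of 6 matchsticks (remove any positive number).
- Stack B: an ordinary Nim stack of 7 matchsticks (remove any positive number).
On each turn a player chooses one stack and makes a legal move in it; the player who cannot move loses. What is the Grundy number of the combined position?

Stack A is a plain Nim stack of size 6, so its Grundy value is 6.
Stack B is a plain Nim stack of size 7, so its Grundy value is 7.
By the Sprague-Grundy theorem, the Grundy value of a sum of independent games is the XOR of the component values.
Combined value = 6 ⊕ 7 = 1.

1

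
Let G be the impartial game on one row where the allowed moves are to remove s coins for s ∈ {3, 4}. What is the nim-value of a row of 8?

0

Grundy values for subtraction set {3, 4}:
k:     0  1  2  3  4  5  6  7  8
g(k):  0  0  0  1  1  1  2  0  0
So g(8) = 0.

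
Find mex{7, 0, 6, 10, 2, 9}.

0 is in the set but 1 is not, so the mex is 1.

1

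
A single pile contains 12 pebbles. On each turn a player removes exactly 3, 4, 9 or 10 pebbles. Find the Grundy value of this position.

Build the Grundy sequence with g(k) = mex{g(k−s) : s ∈ {3, 4, 9, 10}, s ≤ k}:
k:     0  1  2  3  4  5  6  7  8  9 10 11 12
g(k):  0  0  0  1  1  1  2  0  0  3  1  1  2
So g(12) = 2.

2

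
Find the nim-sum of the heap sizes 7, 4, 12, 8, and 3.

4

Nim-sum: 7 ⊕ 4 ⊕ 12 ⊕ 8 ⊕ 3 = 4.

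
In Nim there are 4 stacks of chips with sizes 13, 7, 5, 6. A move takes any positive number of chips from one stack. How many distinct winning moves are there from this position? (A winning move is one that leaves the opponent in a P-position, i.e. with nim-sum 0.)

Compute the nim-sum pairwise:
13 XOR 7 = 10
10 XOR 5 = 15
15 XOR 6 = 9
The overall nim-sum is X = 9. A stack of size p has a winning move iff p XOR X < p (reduce it to p XOR X).
  13: 13 XOR 9 = 4 < 13 — winning move (to 4).
  7: 7 XOR 9 = 14 ≥ 7 — no move.
  5: 5 XOR 9 = 12 ≥ 5 — no move.
  6: 6 XOR 9 = 15 ≥ 6 — no move.
That gives 1 winning move.

1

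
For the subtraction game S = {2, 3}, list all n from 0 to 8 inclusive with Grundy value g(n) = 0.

0, 1, 5, 6

Build the Grundy sequence with g(k) = mex{g(k−s) : s ∈ {2, 3}, s ≤ k}:
k:     0  1  2  3  4  5  6  7  8
g(k):  0  0  1  1  2  0  0  1  1
The P-positions (g = 0) in 0..8 are 0, 1, 5, 6.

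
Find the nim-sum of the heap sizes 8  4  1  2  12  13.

14

Nim-sum: 8 ⊕ 4 ⊕ 1 ⊕ 2 ⊕ 12 ⊕ 13 = 14.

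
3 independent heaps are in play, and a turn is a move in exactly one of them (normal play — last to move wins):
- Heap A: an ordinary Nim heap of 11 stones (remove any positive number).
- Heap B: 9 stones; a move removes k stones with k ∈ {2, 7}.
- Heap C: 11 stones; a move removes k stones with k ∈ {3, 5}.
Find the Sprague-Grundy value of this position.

Heap A is a plain Nim heap of size 11, so its Grundy value is 11.
Build the Grundy sequence for heap B with g(k) = mex{g(k−s) : s ∈ {2, 7}, s ≤ k}:
g(0) = mex{} = 0
g(1) = mex{} = 0
g(2) = mex{0} = 1
g(3) = mex{0} = 1
g(4) = mex{1} = 0
g(5) = mex{1} = 0
g(6) = mex{0} = 1
g(7) = mex{0} = 1
g(8) = mex{0,1} = 2
g(9) = mex{1} = 0
So g(9) = 0.
Build the Grundy sequence for heap C with g(k) = mex{g(k−s) : s ∈ {3, 5}, s ≤ k}:
k:     0  1  2  3  4  5  6  7  8  9 10 11
g(k):  0  0  0  1  1  1  2  2  0  0  0  1
So g(11) = 1.
The value of a disjunctive sum is the nim-sum of the parts.
Combined value = 11 ⊕ 0 ⊕ 1 = 10.

10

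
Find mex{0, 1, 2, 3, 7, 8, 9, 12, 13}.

The values 0, 1, 2, 3 are all present; 4 is the first non-negative integer missing from the set.

4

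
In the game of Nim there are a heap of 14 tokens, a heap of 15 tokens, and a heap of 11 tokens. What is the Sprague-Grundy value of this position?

10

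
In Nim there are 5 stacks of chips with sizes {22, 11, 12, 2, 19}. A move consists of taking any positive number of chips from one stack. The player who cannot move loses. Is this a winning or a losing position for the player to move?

Nim-sum: 22 XOR 11 XOR 12 XOR 2 XOR 19 = 0.
The nim-sum is 0, so this is a P-position: the player to move is in a losing position under optimal play.

Losing position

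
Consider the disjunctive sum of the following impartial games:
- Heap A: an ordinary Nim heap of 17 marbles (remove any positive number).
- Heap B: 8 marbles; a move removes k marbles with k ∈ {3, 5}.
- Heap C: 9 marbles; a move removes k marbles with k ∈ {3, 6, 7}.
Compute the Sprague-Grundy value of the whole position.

18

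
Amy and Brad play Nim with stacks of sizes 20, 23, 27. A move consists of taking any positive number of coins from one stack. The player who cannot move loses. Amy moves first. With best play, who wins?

Amy wins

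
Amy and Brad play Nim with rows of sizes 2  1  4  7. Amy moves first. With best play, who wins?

Brad wins

Nim-sum: 2 ⊕ 1 ⊕ 4 ⊕ 7 = 0.
The nim-sum is 0, so this is a P-position: the player to move is in a losing position under optimal play; Amy is about to move from it and so loses — Brad wins.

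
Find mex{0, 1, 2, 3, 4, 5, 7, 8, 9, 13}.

6

The values 0, 1, 2, 3, 4, 5 are all present; 6 is the first non-negative integer missing from the set.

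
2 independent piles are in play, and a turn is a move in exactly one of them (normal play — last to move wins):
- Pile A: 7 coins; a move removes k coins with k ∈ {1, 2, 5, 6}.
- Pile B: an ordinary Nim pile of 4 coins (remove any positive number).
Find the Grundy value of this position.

4

For pile A, compute g(0), g(1), … with moves {1, 2, 5, 6}:
k:     0  1  2  3  4  5  6  7
g(k):  0  1  2  0  1  2  3  0
So g(7) = 0.
Pile B is a plain Nim pile of size 4, so its Grundy value is 4.
By the Sprague-Grundy theorem, the Grundy value of a sum of independent games is the XOR of the component values.
Combined value = 0 ⊕ 4 = 4.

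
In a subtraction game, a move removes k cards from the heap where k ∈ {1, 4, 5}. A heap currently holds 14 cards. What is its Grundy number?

Compute g(0), g(1), … for moves {1, 4, 5}:
g(0) = mex{} = 0
g(1) = mex{0} = 1
g(2) = mex{1} = 0
g(3) = mex{0} = 1
g(4) = mex{0,1} = 2
g(5) = mex{0,1,2} = 3
g(6) = mex{0,1,3} = 2
g(7) = mex{0,1,2} = 3
g(8) = mex{1,2,3} = 0
g(9) = mex{0,2,3} = 1
g(10) = mex{1,2,3} = 0
g(11) = mex{0,2,3} = 1
g(12) = mex{0,1,3} = 2
g(13) = mex{0,1,2} = 3
g(14) = mex{0,1,3} = 2
So g(14) = 2.

2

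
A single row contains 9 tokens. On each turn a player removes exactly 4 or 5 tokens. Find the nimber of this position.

0

Compute g(0), g(1), … for moves {4, 5}:
g(0) = mex{} = 0
g(1) = mex{} = 0
g(2) = mex{} = 0
g(3) = mex{} = 0
g(4) = mex{0} = 1
g(5) = mex{0} = 1
g(6) = mex{0} = 1
g(7) = mex{0} = 1
g(8) = mex{0,1} = 2
g(9) = mex{1} = 0
So g(9) = 0.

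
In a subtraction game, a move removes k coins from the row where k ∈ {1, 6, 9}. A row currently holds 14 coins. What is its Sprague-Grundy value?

Grundy values for subtraction set {1, 6, 9}:
k:     0  1  2  3  4  5  6  7  8  9 10 11 12 13 14
g(k):  0  1  0  1  0  1  2  0  1  2  3  2  0  1  0
So g(14) = 0.

0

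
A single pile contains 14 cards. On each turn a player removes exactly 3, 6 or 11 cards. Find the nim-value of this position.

0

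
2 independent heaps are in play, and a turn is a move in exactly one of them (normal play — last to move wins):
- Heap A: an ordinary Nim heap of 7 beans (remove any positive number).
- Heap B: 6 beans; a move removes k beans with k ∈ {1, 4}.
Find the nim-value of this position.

Heap A is a plain Nim heap of size 7, so its Grundy value is 7.
Grundy values for heap B (subtraction set {1, 4}):
g(0) = mex{} = 0
g(1) = mex{0} = 1
g(2) = mex{1} = 0
g(3) = mex{0} = 1
g(4) = mex{0,1} = 2
g(5) = mex{1,2} = 0
g(6) = mex{0} = 1
So g(6) = 1.
By the Sprague-Grundy theorem, the Grundy value of a sum of independent games is the XOR of the component values.
Combined value = 7 XOR 1 = 6.

6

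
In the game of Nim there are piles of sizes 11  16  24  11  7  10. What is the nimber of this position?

5

Bitwise XOR of the heap sizes:
  01011  (11)
  10000  (16)
  11000  (24)
  01011  (11)
  00111  (7)
  01010  (10)
  -----
  00101  (5)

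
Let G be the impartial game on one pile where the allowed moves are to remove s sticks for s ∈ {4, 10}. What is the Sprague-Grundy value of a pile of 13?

1

Grundy values for subtraction set {4, 10}:
k:     0  1  2  3  4  5  6  7  8  9 10 11 12 13
g(k):  0  0  0  0  1  1  1  1  0  0  2  2  1  1
So g(13) = 1.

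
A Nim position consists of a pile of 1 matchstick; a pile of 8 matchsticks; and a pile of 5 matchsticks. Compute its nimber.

12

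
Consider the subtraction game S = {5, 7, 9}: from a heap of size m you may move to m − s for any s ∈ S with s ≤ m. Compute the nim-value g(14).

Build the Grundy sequence with g(k) = mex{g(k−s) : s ∈ {5, 7, 9}, s ≤ k}:
k:     0  1  2  3  4  5  6  7  8  9 10 11 12 13 14
g(k):  0  0  0  0  0  1  1  1  1  1  2  2  2  2  0
So g(14) = 0.

0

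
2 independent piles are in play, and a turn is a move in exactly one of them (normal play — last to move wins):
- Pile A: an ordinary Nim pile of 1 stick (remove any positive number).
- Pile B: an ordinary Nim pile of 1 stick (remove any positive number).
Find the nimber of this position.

Pile A is a plain Nim pile of size 1, so its Grundy value is 1.
Pile B is a plain Nim pile of size 1, so its Grundy value is 1.
The value of a disjunctive sum is the nim-sum of the parts.
Combined value = 1 XOR 1 = 0.

0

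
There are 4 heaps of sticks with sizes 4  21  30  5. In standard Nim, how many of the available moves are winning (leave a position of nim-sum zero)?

1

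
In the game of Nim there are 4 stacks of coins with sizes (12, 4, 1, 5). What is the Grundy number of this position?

Compute the nim-sum pairwise:
12 ⊕ 4 = 8
8 ⊕ 1 = 9
9 ⊕ 5 = 12

12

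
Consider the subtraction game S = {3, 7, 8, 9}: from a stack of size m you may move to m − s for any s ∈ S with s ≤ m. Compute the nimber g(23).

2

Grundy values for subtraction set {3, 7, 8, 9}:
k:     0  1  2  3  4  5  6  7  8  9 10 11 12 13 14 15 16 17 18 19 20 21 22 23
g(k):  0  0  0  1  1  1  0  2  2  1  3  3  0  2  4  1  0  0  0  1  1  1  0  2
So g(23) = 2.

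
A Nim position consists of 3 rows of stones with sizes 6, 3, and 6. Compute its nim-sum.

Compute the nim-sum pairwise:
6 ⊕ 3 = 5
5 ⊕ 6 = 3

3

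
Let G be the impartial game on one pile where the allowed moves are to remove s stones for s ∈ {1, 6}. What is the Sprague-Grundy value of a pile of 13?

Compute g(0), g(1), … for moves {1, 6}:
k:     0  1  2  3  4  5  6  7  8  9 10 11 12 13
g(k):  0  1  0  1  0  1  2  0  1  0  1  0  1  2
So g(13) = 2.

2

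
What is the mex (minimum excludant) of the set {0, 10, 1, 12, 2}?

3

The values 0, 1, 2 are all present; 3 is the first non-negative integer missing from the set.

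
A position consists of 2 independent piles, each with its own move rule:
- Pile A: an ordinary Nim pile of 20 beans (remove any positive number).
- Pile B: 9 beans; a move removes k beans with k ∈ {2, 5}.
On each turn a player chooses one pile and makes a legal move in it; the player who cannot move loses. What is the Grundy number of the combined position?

21

Pile A is a plain Nim pile of size 20, so its Grundy value is 20.
For pile B, compute g(0), g(1), … with moves {2, 5}:
k:     0  1  2  3  4  5  6  7  8  9
g(k):  0  0  1  1  0  2  1  0  0  1
So g(9) = 1.
By the Sprague-Grundy theorem, the Grundy value of a sum of independent games is the XOR of the component values.
Combined value = 20 ⊕ 1 = 21.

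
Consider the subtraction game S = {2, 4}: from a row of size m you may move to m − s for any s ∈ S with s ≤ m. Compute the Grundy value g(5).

Compute g(0), g(1), … for moves {2, 4}:
k:     0  1  2  3  4  5
g(k):  0  0  1  1  2  2
So g(5) = 2.

2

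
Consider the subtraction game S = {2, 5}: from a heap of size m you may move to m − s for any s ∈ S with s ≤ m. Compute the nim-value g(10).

1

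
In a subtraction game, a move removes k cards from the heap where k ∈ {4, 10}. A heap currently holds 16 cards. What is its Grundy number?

0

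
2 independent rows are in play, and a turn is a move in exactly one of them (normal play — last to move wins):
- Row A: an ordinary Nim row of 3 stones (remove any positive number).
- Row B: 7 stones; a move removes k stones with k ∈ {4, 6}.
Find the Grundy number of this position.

2

Row A is a plain Nim row of size 3, so its Grundy value is 3.
Build the Grundy sequence for row B with g(k) = mex{g(k−s) : s ∈ {4, 6}, s ≤ k}:
k:     0  1  2  3  4  5  6  7
g(k):  0  0  0  0  1  1  1  1
So g(7) = 1.
By the Sprague-Grundy theorem, the Grundy value of a sum of independent games is the XOR of the component values.
Combined value = 3 XOR 1 = 2.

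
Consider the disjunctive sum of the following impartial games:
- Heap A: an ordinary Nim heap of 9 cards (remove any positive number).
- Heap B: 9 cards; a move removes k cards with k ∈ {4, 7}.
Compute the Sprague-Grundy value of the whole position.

Heap A is a plain Nim heap of size 9, so its Grundy value is 9.
Build the Grundy sequence for heap B with g(k) = mex{g(k−s) : s ∈ {4, 7}, s ≤ k}:
g(0) = mex{} = 0
g(1) = mex{} = 0
g(2) = mex{} = 0
g(3) = mex{} = 0
g(4) = mex{0} = 1
g(5) = mex{0} = 1
g(6) = mex{0} = 1
g(7) = mex{0} = 1
g(8) = mex{0,1} = 2
g(9) = mex{0,1} = 2
So g(9) = 2.
The value of a disjunctive sum is the nim-sum of the parts.
Combined value = 9 ⊕ 2 = 11.

11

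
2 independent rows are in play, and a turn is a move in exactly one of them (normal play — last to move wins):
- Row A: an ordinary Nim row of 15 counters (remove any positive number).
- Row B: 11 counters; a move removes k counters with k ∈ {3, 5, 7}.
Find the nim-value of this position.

15

Row A is a plain Nim row of size 15, so its Grundy value is 15.
Grundy values for row B (subtraction set {3, 5, 7}):
g(0) = mex{} = 0
g(1) = mex{} = 0
g(2) = mex{} = 0
g(3) = mex{0} = 1
g(4) = mex{0} = 1
g(5) = mex{0} = 1
g(6) = mex{0,1} = 2
g(7) = mex{0,1} = 2
g(8) = mex{0,1} = 2
g(9) = mex{0,1,2} = 3
g(10) = mex{1,2} = 0
g(11) = mex{1,2} = 0
So g(11) = 0.
The value of a disjunctive sum is the nim-sum of the parts.
Combined value = 15 XOR 0 = 15.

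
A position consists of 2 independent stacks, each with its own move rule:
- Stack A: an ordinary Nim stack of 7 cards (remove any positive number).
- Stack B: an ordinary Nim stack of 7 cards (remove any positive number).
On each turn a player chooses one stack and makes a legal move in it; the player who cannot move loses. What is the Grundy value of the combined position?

0

Stack A is a plain Nim stack of size 7, so its Grundy value is 7.
Stack B is a plain Nim stack of size 7, so its Grundy value is 7.
By the Sprague-Grundy theorem, the Grundy value of a sum of independent games is the XOR of the component values.
Combined value = 7 XOR 7 = 0.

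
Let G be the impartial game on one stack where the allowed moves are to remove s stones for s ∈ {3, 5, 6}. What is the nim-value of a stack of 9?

0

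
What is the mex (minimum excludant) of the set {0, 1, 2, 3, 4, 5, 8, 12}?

The values 0, 1, 2, 3, 4, 5 are all present; 6 is the first non-negative integer missing from the set.

6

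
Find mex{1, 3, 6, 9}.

0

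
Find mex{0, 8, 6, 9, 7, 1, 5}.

2

The values 0, 1 are all present; 2 is the first non-negative integer missing from the set.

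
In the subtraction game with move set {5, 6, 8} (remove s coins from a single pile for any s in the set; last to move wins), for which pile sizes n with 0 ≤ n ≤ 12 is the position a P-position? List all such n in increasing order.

Grundy values for subtraction set {5, 6, 8}:
k:     0  1  2  3  4  5  6  7  8  9 10 11 12
g(k):  0  0  0  0  0  1  1  1  1  1  2  2  2
The P-positions (g = 0) in 0..12 are 0, 1, 2, 3, 4.

0, 1, 2, 3, 4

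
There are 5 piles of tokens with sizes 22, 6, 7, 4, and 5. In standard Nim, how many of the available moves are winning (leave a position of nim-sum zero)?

1

Compute the nim-sum pairwise:
22 ⊕ 6 = 16
16 ⊕ 7 = 23
23 ⊕ 4 = 19
19 ⊕ 5 = 22
The overall nim-sum is X = 22. A pile of size p has a winning move iff p XOR X < p (reduce it to p XOR X).
  22: 22 XOR 22 = 0 < 22 — winning move (to 0).
  6: 6 XOR 22 = 16 ≥ 6 — no move.
  7: 7 XOR 22 = 17 ≥ 7 — no move.
  4: 4 XOR 22 = 18 ≥ 4 — no move.
  5: 5 XOR 22 = 19 ≥ 5 — no move.
That gives 1 winning move.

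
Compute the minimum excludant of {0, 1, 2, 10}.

3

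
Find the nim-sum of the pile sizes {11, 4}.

Nim-sum: 11 ^ 4 = 15.

15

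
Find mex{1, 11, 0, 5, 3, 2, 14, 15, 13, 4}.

6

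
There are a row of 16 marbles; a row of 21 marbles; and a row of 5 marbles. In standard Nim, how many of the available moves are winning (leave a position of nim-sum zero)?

Write each in binary and XOR column by column:
  10000  (16)
  10101  (21)
  00101  (5)
  -----
  00000  (0)
The nim-sum is already 0, so every move leaves a nonzero nim-sum — there are no winning moves.

0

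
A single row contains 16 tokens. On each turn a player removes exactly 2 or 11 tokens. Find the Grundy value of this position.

1

Compute g(0), g(1), … for moves {2, 11}:
k:     0  1  2  3  4  5  6  7  8  9 10 11 12 13 14 15 16
g(k):  0  0  1  1  0  0  1  1  0  0  1  1  2  0  0  1  1
So g(16) = 1.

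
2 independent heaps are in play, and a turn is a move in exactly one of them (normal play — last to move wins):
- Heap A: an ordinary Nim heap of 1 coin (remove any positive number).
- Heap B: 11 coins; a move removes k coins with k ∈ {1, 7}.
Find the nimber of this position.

0

Heap A is a plain Nim heap of size 1, so its Grundy value is 1.
Grundy values for heap B (subtraction set {1, 7}):
k:     0  1  2  3  4  5  6  7  8  9 10 11
g(k):  0  1  0  1  0  1  0  1  0  1  0  1
So g(11) = 1.
The value of a disjunctive sum is the nim-sum of the parts.
Combined value = 1 ⊕ 1 = 0.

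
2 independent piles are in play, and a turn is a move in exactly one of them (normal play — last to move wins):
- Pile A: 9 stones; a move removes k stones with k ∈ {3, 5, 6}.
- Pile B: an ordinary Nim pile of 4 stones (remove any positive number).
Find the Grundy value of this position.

4

Build the Grundy sequence for pile A with g(k) = mex{g(k−s) : s ∈ {3, 5, 6}, s ≤ k}:
k:     0  1  2  3  4  5  6  7  8  9
g(k):  0  0  0  1  1  1  2  2  2  0
So g(9) = 0.
Pile B is a plain Nim pile of size 4, so its Grundy value is 4.
The value of a disjunctive sum is the nim-sum of the parts.
Combined value = 0 XOR 4 = 4.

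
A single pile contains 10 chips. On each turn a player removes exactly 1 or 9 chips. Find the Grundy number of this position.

Grundy values for subtraction set {1, 9}:
k:     0  1  2  3  4  5  6  7  8  9 10
g(k):  0  1  0  1  0  1  0  1  0  1  0
So g(10) = 0.

0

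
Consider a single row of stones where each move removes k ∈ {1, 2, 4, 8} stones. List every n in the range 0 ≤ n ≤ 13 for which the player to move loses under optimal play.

Build the Grundy sequence with g(k) = mex{g(k−s) : s ∈ {1, 2, 4, 8}, s ≤ k}:
k:     0  1  2  3  4  5  6  7  8  9 10 11 12 13
g(k):  0  1  2  0  1  2  0  1  2  0  1  2  0  1
The P-positions (g = 0) in 0..13 are 0, 3, 6, 9, 12.

0, 3, 6, 9, 12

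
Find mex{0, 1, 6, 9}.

2

The values 0, 1 are all present; 2 is the first non-negative integer missing from the set.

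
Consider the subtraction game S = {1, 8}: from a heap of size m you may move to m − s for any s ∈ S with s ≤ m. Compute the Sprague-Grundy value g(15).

Grundy values for subtraction set {1, 8}:
k:     0  1  2  3  4  5  6  7  8  9 10 11 12 13 14 15
g(k):  0  1  0  1  0  1  0  1  2  0  1  0  1  0  1  0
So g(15) = 0.

0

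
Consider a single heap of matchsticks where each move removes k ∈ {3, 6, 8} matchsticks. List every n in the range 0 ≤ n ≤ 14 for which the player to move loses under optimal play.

0, 1, 2, 11, 12, 13

Grundy values for subtraction set {3, 6, 8}:
g(0) = mex{} = 0
g(1) = mex{} = 0
g(2) = mex{} = 0
g(3) = mex{0} = 1
g(4) = mex{0} = 1
g(5) = mex{0} = 1
g(6) = mex{0,1} = 2
g(7) = mex{0,1} = 2
g(8) = mex{0,1} = 2
g(9) = mex{0,1,2} = 3
g(10) = mex{0,1,2} = 3
g(11) = mex{1,2} = 0
g(12) = mex{1,2,3} = 0
g(13) = mex{1,2,3} = 0
g(14) = mex{0,2} = 1
The P-positions (g = 0) in 0..14 are 0, 1, 2, 11, 12, 13.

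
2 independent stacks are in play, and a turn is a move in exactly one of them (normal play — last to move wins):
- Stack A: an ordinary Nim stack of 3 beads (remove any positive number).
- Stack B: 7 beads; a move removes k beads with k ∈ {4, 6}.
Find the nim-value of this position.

2

Stack A is a plain Nim stack of size 3, so its Grundy value is 3.
For stack B, compute g(0), g(1), … with moves {4, 6}:
k:     0  1  2  3  4  5  6  7
g(k):  0  0  0  0  1  1  1  1
So g(7) = 1.
The value of a disjunctive sum is the nim-sum of the parts.
Combined value = 3 ⊕ 1 = 2.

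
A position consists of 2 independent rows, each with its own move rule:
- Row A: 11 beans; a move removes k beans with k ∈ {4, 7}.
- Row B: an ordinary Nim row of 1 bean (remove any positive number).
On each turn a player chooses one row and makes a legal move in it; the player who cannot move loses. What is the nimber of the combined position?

1

Build the Grundy sequence for row A with g(k) = mex{g(k−s) : s ∈ {4, 7}, s ≤ k}:
g(0) = mex{} = 0
g(1) = mex{} = 0
g(2) = mex{} = 0
g(3) = mex{} = 0
g(4) = mex{0} = 1
g(5) = mex{0} = 1
g(6) = mex{0} = 1
g(7) = mex{0} = 1
g(8) = mex{0,1} = 2
g(9) = mex{0,1} = 2
g(10) = mex{0,1} = 2
g(11) = mex{1} = 0
So g(11) = 0.
Row B is a plain Nim row of size 1, so its Grundy value is 1.
The value of a disjunctive sum is the nim-sum of the parts.
Combined value = 0 XOR 1 = 1.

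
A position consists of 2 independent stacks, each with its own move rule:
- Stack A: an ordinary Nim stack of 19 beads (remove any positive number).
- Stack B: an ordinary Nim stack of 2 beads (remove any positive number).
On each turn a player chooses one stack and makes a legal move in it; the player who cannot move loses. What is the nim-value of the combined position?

17

Stack A is a plain Nim stack of size 19, so its Grundy value is 19.
Stack B is a plain Nim stack of size 2, so its Grundy value is 2.
The value of a disjunctive sum is the nim-sum of the parts.
Combined value = 19 XOR 2 = 17.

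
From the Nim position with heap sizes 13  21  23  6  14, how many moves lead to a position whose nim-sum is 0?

Bitwise XOR of the heap sizes:
  01101  (13)
  10101  (21)
  10111  (23)
  00110  (6)
  01110  (14)
  -----
  00111  (7)
The overall nim-sum is X = 7. A heap of size p has a winning move iff p XOR X < p (reduce it to p XOR X).
  13: 13 XOR 7 = 10 < 13 — winning move (to 10).
  21: 21 XOR 7 = 18 < 21 — winning move (to 18).
  23: 23 XOR 7 = 16 < 23 — winning move (to 16).
  6: 6 XOR 7 = 1 < 6 — winning move (to 1).
  14: 14 XOR 7 = 9 < 14 — winning move (to 9).
That gives 5 winning moves.

5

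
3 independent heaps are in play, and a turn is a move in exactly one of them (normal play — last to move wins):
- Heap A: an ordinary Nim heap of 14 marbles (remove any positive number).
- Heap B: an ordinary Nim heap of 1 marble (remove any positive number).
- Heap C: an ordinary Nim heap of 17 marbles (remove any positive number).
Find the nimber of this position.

30

Heap A is a plain Nim heap of size 14, so its Grundy value is 14.
Heap B is a plain Nim heap of size 1, so its Grundy value is 1.
Heap C is a plain Nim heap of size 17, so its Grundy value is 17.
The value of a disjunctive sum is the nim-sum of the parts.
Combined value = 14 XOR 1 XOR 17 = 30.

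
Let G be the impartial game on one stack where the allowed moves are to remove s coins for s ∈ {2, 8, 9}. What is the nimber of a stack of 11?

0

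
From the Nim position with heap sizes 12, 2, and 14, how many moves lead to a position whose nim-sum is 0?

0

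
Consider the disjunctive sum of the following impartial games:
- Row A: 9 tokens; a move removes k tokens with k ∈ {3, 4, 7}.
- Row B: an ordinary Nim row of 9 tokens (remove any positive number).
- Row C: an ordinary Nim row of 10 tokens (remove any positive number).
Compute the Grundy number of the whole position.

For row A, compute g(0), g(1), … with moves {3, 4, 7}:
g(0) = mex{} = 0
g(1) = mex{} = 0
g(2) = mex{} = 0
g(3) = mex{0} = 1
g(4) = mex{0} = 1
g(5) = mex{0} = 1
g(6) = mex{0,1} = 2
g(7) = mex{0,1} = 2
g(8) = mex{0,1} = 2
g(9) = mex{0,1,2} = 3
So g(9) = 3.
Row B is a plain Nim row of size 9, so its Grundy value is 9.
Row C is a plain Nim row of size 10, so its Grundy value is 10.
By the Sprague-Grundy theorem, the Grundy value of a sum of independent games is the XOR of the component values.
Combined value = 3 ⊕ 9 ⊕ 10 = 0.

0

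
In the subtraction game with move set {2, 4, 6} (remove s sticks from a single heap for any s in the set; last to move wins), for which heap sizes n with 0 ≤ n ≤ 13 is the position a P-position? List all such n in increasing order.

0, 1, 8, 9

Grundy values for subtraction set {2, 4, 6}:
k:     0  1  2  3  4  5  6  7  8  9 10 11 12 13
g(k):  0  0  1  1  2  2  3  3  0  0  1  1  2  2
The P-positions (g = 0) in 0..13 are 0, 1, 8, 9.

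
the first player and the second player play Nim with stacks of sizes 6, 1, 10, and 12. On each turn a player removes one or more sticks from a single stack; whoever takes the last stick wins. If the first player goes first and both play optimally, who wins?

the first player wins

Nim-sum: 6 ^ 1 ^ 10 ^ 12 = 1.
The nim-sum is 1 ≠ 0, so this is an N-position: the player to move can win; the first player has a winning move.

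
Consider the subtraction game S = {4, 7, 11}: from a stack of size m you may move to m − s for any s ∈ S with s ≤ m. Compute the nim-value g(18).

Grundy values for subtraction set {4, 7, 11}:
k:     0  1  2  3  4  5  6  7  8  9 10 11 12 13 14 15 16 17 18
g(k):  0  0  0  0  1  1  1  1  2  2  2  2  3  3  3  0  0  0  0
So g(18) = 0.

0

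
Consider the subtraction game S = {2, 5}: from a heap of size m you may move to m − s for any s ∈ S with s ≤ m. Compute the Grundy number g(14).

Grundy values for subtraction set {2, 5}:
g(0) = mex{} = 0
g(1) = mex{} = 0
g(2) = mex{0} = 1
g(3) = mex{0} = 1
g(4) = mex{1} = 0
g(5) = mex{0,1} = 2
g(6) = mex{0} = 1
g(7) = mex{1,2} = 0
g(8) = mex{1} = 0
g(9) = mex{0} = 1
g(10) = mex{0,2} = 1
g(11) = mex{1} = 0
g(12) = mex{0,1} = 2
g(13) = mex{0} = 1
g(14) = mex{1,2} = 0
So g(14) = 0.

0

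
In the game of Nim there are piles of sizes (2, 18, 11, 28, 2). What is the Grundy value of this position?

5

In binary:
  00010  (2)
  10010  (18)
  01011  (11)
  11100  (28)
  00010  (2)
  -----
  00101  (5)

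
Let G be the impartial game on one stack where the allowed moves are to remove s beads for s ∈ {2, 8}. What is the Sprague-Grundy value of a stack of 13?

1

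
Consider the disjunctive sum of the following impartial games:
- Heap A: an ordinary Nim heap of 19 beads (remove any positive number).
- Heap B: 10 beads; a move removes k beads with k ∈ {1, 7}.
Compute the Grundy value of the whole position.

19

Heap A is a plain Nim heap of size 19, so its Grundy value is 19.
Grundy values for heap B (subtraction set {1, 7}):
g(0) = mex{} = 0
g(1) = mex{0} = 1
g(2) = mex{1} = 0
g(3) = mex{0} = 1
g(4) = mex{1} = 0
g(5) = mex{0} = 1
g(6) = mex{1} = 0
g(7) = mex{0} = 1
g(8) = mex{1} = 0
g(9) = mex{0} = 1
g(10) = mex{1} = 0
So g(10) = 0.
By the Sprague-Grundy theorem, the Grundy value of a sum of independent games is the XOR of the component values.
Combined value = 19 ⊕ 0 = 19.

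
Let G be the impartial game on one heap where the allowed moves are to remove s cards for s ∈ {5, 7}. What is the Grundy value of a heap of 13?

Compute g(0), g(1), … for moves {5, 7}:
k:     0  1  2  3  4  5  6  7  8  9 10 11 12 13
g(k):  0  0  0  0  0  1  1  1  1  1  2  2  0  0
So g(13) = 0.

0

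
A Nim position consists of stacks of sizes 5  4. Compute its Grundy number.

1

Compute the nim-sum pairwise:
5 ⊕ 4 = 1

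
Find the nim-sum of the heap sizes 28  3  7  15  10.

29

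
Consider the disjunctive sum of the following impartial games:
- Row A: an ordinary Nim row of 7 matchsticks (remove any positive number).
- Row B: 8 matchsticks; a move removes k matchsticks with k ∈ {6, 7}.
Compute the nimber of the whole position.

Row A is a plain Nim row of size 7, so its Grundy value is 7.
For row B, compute g(0), g(1), … with moves {6, 7}:
g(0) = mex{} = 0
g(1) = mex{} = 0
g(2) = mex{} = 0
g(3) = mex{} = 0
g(4) = mex{} = 0
g(5) = mex{} = 0
g(6) = mex{0} = 1
g(7) = mex{0} = 1
g(8) = mex{0} = 1
So g(8) = 1.
The value of a disjunctive sum is the nim-sum of the parts.
Combined value = 7 ⊕ 1 = 6.

6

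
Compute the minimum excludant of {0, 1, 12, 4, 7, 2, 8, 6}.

The values 0, 1, 2 are all present; 3 is the first non-negative integer missing from the set.

3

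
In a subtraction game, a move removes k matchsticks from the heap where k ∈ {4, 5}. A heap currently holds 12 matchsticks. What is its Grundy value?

0

Build the Grundy sequence with g(k) = mex{g(k−s) : s ∈ {4, 5}, s ≤ k}:
g(0) = mex{} = 0
g(1) = mex{} = 0
g(2) = mex{} = 0
g(3) = mex{} = 0
g(4) = mex{0} = 1
g(5) = mex{0} = 1
g(6) = mex{0} = 1
g(7) = mex{0} = 1
g(8) = mex{0,1} = 2
g(9) = mex{1} = 0
g(10) = mex{1} = 0
g(11) = mex{1} = 0
g(12) = mex{1,2} = 0
So g(12) = 0.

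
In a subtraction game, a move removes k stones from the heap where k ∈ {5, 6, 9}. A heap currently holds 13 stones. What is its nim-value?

2

Grundy values for subtraction set {5, 6, 9}:
k:     0  1  2  3  4  5  6  7  8  9 10 11 12 13
g(k):  0  0  0  0  0  1  1  1  1  1  2  2  2  2
So g(13) = 2.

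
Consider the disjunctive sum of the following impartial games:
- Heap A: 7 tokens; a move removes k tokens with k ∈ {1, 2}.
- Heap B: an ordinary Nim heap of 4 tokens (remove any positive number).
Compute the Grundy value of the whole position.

Build the Grundy sequence for heap A with g(k) = mex{g(k−s) : s ∈ {1, 2}, s ≤ k}:
g(0) = mex{} = 0
g(1) = mex{0} = 1
g(2) = mex{0,1} = 2
g(3) = mex{1,2} = 0
g(4) = mex{0,2} = 1
g(5) = mex{0,1} = 2
g(6) = mex{1,2} = 0
g(7) = mex{0,2} = 1
So g(7) = 1.
Heap B is a plain Nim heap of size 4, so its Grundy value is 4.
The value of a disjunctive sum is the nim-sum of the parts.
Combined value = 1 ⊕ 4 = 5.

5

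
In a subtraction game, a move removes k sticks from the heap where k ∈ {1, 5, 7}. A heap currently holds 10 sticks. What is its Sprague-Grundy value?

0

Grundy values for subtraction set {1, 5, 7}:
g(0) = mex{} = 0
g(1) = mex{0} = 1
g(2) = mex{1} = 0
g(3) = mex{0} = 1
g(4) = mex{1} = 0
g(5) = mex{0} = 1
g(6) = mex{1} = 0
g(7) = mex{0} = 1
g(8) = mex{1} = 0
g(9) = mex{0} = 1
g(10) = mex{1} = 0
So g(10) = 0.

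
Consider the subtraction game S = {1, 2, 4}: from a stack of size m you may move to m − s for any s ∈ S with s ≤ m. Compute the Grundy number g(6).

Build the Grundy sequence with g(k) = mex{g(k−s) : s ∈ {1, 2, 4}, s ≤ k}:
g(0) = mex{} = 0
g(1) = mex{0} = 1
g(2) = mex{0,1} = 2
g(3) = mex{1,2} = 0
g(4) = mex{0,2} = 1
g(5) = mex{0,1} = 2
g(6) = mex{1,2} = 0
So g(6) = 0.

0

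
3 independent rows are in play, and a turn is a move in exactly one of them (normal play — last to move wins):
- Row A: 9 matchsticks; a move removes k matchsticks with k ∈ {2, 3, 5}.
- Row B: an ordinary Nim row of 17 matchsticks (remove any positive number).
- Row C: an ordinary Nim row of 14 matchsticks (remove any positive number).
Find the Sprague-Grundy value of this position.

Build the Grundy sequence for row A with g(k) = mex{g(k−s) : s ∈ {2, 3, 5}, s ≤ k}:
g(0) = mex{} = 0
g(1) = mex{} = 0
g(2) = mex{0} = 1
g(3) = mex{0} = 1
g(4) = mex{0,1} = 2
g(5) = mex{0,1} = 2
g(6) = mex{0,1,2} = 3
g(7) = mex{1,2} = 0
g(8) = mex{1,2,3} = 0
g(9) = mex{0,2,3} = 1
So g(9) = 1.
Row B is a plain Nim row of size 17, so its Grundy value is 17.
Row C is a plain Nim row of size 14, so its Grundy value is 14.
By the Sprague-Grundy theorem, the Grundy value of a sum of independent games is the XOR of the component values.
Combined value = 1 XOR 17 XOR 14 = 30.

30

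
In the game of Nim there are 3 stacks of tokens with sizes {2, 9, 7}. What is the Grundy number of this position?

12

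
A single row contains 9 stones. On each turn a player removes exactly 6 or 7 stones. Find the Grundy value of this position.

Compute g(0), g(1), … for moves {6, 7}:
g(0) = mex{} = 0
g(1) = mex{} = 0
g(2) = mex{} = 0
g(3) = mex{} = 0
g(4) = mex{} = 0
g(5) = mex{} = 0
g(6) = mex{0} = 1
g(7) = mex{0} = 1
g(8) = mex{0} = 1
g(9) = mex{0} = 1
So g(9) = 1.

1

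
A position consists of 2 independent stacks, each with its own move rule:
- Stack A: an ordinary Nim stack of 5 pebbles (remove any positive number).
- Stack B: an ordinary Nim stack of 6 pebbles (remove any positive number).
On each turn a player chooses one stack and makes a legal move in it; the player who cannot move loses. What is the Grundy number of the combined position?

Stack A is a plain Nim stack of size 5, so its Grundy value is 5.
Stack B is a plain Nim stack of size 6, so its Grundy value is 6.
The value of a disjunctive sum is the nim-sum of the parts.
Combined value = 5 ⊕ 6 = 3.

3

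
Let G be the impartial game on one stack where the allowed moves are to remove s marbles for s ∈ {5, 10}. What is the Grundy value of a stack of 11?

2

Compute g(0), g(1), … for moves {5, 10}:
k:     0  1  2  3  4  5  6  7  8  9 10 11
g(k):  0  0  0  0  0  1  1  1  1  1  2  2
So g(11) = 2.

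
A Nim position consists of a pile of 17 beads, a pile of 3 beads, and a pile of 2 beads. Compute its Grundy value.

Compute the nim-sum pairwise:
17 ^ 3 = 18
18 ^ 2 = 16

16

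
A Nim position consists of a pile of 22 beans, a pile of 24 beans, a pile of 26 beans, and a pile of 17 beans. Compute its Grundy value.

5

Compute the nim-sum pairwise:
22 ⊕ 24 = 14
14 ⊕ 26 = 20
20 ⊕ 17 = 5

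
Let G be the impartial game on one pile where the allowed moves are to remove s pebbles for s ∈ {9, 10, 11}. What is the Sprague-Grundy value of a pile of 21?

0

Compute g(0), g(1), … for moves {9, 10, 11}:
k:     0  1  2  3  4  5  6  7  8  9 10 11 12 13 14 15 16 17 18 19 20 21
g(k):  0  0  0  0  0  0  0  0  0  1  1  1  1  1  1  1  1  1  2  2  0  0
So g(21) = 0.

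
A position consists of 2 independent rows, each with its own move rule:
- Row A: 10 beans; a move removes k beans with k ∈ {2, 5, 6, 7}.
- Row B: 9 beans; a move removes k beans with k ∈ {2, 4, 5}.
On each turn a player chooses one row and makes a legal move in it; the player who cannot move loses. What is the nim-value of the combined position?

2

Grundy values for row A (subtraction set {2, 5, 6, 7}):
k:     0  1  2  3  4  5  6  7  8  9 10
g(k):  0  0  1  1  0  2  1  3  2  2  3
So g(10) = 3.
Build the Grundy sequence for row B with g(k) = mex{g(k−s) : s ∈ {2, 4, 5}, s ≤ k}:
g(0) = mex{} = 0
g(1) = mex{} = 0
g(2) = mex{0} = 1
g(3) = mex{0} = 1
g(4) = mex{0,1} = 2
g(5) = mex{0,1} = 2
g(6) = mex{0,1,2} = 3
g(7) = mex{1,2} = 0
g(8) = mex{1,2,3} = 0
g(9) = mex{0,2} = 1
So g(9) = 1.
The value of a disjunctive sum is the nim-sum of the parts.
Combined value = 3 ⊕ 1 = 2.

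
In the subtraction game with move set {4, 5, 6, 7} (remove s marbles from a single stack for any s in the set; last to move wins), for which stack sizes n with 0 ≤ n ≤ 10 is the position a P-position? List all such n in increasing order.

0, 1, 2, 3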